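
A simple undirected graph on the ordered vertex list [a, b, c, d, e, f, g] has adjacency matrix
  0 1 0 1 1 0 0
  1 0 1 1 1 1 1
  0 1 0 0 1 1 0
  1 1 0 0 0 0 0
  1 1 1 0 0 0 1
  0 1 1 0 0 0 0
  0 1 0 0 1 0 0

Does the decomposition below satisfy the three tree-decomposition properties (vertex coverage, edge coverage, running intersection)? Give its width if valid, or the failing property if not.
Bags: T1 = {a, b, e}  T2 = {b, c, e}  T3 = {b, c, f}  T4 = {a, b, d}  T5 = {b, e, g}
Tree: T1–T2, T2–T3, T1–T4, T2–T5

Yes; width 2.

Vertex coverage: the bags together contain {a, b, c, d, e, f, g}, the full vertex set. Edge coverage: each edge of G has both endpoints in at least one bag. Running intersection: for every vertex, the bags containing it form a connected subtree. All three properties hold, so this is a valid tree decomposition of width max|bag| − 1 = 2, and hence tw(G) ≤ 2.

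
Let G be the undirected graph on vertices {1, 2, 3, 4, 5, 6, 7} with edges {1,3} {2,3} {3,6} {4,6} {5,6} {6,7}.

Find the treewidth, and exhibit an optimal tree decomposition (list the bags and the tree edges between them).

Treewidth 1.
One optimal decomposition is:
Bags: B1 = {3, 6}  B2 = {6, 7}  B3 = {5, 6}  B4 = {1, 3}  B5 = {4, 6}  B6 = {2, 3}
Tree: B1–B2, B1–B3, B1–B4, B2–B5, B4–B6

Each bag holds 2 vertices, so the decomposition has width 1, which upper-bounds the treewidth. Any graph with an edge has treewidth ≥ 1, and G has the edge 3–6. Therefore the treewidth is 1.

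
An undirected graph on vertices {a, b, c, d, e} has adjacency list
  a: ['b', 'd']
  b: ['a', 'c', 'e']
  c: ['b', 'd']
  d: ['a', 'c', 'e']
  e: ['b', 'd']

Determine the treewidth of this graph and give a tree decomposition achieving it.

Treewidth 2.
One such decomposition:
Bags: B1 = {b, d, e}  B2 = {a, b, d}  B3 = {b, c, d}
Tree: B1–B2, B2–B3

The largest bag has 3 vertices, giving width 2; this decomposition certifies tw(G) ≤ 2. Since e–b–a–d–e is a cycle in G, G is not acyclic. Forests are exactly the graphs of treewidth ≤ 1, so tw(G) ≥ 2. Hence tw(G) = 2 exactly.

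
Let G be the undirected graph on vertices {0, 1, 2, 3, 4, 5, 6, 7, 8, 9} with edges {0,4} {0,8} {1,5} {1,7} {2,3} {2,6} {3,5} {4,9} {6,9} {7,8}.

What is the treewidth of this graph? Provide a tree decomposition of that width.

Treewidth 2.
One such decomposition:
Bags: B1 = {2, 3, 6}  B2 = {3, 5, 6}  B3 = {1, 5, 6}  B4 = {1, 6, 7}  B5 = {6, 7, 8}  B6 = {0, 6, 8}  B7 = {0, 4, 6}  B8 = {4, 6, 9}
Tree: B1–B2, B2–B3, B3–B4, B4–B5, B5–B6, B6–B7, B7–B8

The largest bag has 3 vertices, giving width 2; this decomposition certifies tw(G) ≤ 2. Since 6–2–3–5–1–7–8–0–4–9–6 is a cycle in G, G is not acyclic. Forests are exactly the graphs of treewidth ≤ 1, so tw(G) ≥ 2. Therefore the treewidth is 2.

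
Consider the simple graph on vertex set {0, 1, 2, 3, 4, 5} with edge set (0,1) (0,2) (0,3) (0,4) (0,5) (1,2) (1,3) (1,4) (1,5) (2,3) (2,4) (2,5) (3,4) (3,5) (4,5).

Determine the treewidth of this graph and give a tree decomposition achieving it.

Treewidth 5.
Bags: B1 = {0, 1, 2, 3, 4, 5}
Tree: (single bag)

A single bag containing all 6 vertices is trivially a valid decomposition of width 5. Conversely, {0, 1, 2, 3, 4, 5} is a clique of size 6, and the vertices of any clique must share a bag in every tree decomposition; so some bag has ≥ 6 vertices and tw(G) ≥ 5. Therefore the treewidth is 5.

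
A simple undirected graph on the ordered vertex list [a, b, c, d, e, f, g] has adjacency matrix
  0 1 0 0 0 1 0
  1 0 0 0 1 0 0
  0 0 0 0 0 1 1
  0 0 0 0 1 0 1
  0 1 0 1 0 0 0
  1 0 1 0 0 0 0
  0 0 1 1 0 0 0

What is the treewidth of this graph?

2

A width-2 tree decomposition is:
Bags: B1 = {d, e, g}  B2 = {b, e, g}  B3 = {a, b, g}  B4 = {a, f, g}  B5 = {c, f, g}
Tree: B1–B2, B2–B3, B3–B4, B4–B5
The largest bag has 3 vertices, giving width 2; this decomposition certifies tw(G) ≤ 2. Since g–d–e–b–a–f–c–g is a cycle in G, G is not acyclic. Forests are exactly the graphs of treewidth ≤ 1, so tw(G) ≥ 2. Therefore the treewidth is 2.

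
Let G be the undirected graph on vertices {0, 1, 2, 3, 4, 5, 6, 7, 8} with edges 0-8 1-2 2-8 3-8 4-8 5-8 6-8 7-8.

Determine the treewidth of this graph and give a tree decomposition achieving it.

The largest bag has 2 vertices, giving width 1; this decomposition certifies tw(G) ≤ 1. G has an edge, so its treewidth is at least 1. Hence tw(G) = 1 exactly.

Treewidth 1.
Bags: B1 = {4, 8}  B2 = {3, 8}  B3 = {2, 8}  B4 = {6, 8}  B5 = {7, 8}  B6 = {5, 8}  B7 = {1, 2}  B8 = {0, 8}
Tree: B1–B2, B2–B3, B3–B4, B1–B5, B2–B6, B3–B7, B4–B8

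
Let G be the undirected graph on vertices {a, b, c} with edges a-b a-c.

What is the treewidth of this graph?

A width-1 tree decomposition is:
Bags: B1 = {a, c}  B2 = {a, b}
Tree: B1–B2
Every bag has size at most 2, so the width is 2 − 1 = 1 and tw(G) ≤ 1. Any graph with an edge has treewidth ≥ 1, and G has the edge c–a. The upper and lower bounds meet at 1, so that is the treewidth.

1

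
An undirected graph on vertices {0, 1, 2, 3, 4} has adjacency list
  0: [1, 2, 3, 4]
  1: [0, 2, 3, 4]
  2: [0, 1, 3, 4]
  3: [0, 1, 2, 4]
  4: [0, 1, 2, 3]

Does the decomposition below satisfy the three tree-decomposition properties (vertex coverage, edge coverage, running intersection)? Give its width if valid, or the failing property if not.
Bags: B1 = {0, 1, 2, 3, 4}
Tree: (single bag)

Yes; width 4.

Checking the three conditions: (i) the bags cover all of {0, 1, 2, 3, 4}; (ii) for each edge, some bag contains both endpoints; (iii) the bags containing any fixed vertex form a subtree. All hold, so the decomposition is valid with width 5 − 1 = 4.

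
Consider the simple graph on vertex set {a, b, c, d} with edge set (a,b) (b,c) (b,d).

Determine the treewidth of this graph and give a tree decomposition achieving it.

Each bag holds 2 vertices, so the decomposition has width 1, which upper-bounds the treewidth. Any graph with an edge has treewidth ≥ 1, and G has the edge a–b. Combining the bounds, tw(G) = 1.

Treewidth 1.
One optimal decomposition is:
Bags: B1 = {a, b}  B2 = {b, d}  B3 = {b, c}
Tree: B1–B2, B2–B3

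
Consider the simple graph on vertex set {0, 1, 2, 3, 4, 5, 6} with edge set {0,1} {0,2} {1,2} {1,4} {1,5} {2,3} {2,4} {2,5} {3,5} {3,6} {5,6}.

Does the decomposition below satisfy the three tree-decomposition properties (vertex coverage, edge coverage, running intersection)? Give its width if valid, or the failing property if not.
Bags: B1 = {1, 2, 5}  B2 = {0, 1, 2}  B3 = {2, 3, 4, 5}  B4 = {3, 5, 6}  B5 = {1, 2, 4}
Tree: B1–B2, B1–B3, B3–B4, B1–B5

No — bags containing vertex 4 are not connected in the tree.

A tree decomposition must satisfy three properties: every vertex lies in some bag; for every edge, both endpoints lie together in some bag; and for every vertex, the bags containing it form a connected subtree. Here bags containing vertex 4 are not connected in the tree, so the decomposition is invalid.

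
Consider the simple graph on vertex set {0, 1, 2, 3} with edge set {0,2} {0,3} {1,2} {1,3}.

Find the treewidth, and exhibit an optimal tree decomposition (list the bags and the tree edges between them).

Every bag has size at most 3, so the width is 3 − 1 = 2 and tw(G) ≤ 2. The edges 0–2–1–3–0 form a cycle, so G is not a tree and its treewidth is at least 2. Therefore the treewidth is 2.

Treewidth 2.
One optimal decomposition is:
Bags: B1 = {0, 1, 2}  B2 = {0, 1, 3}
Tree: B1–B2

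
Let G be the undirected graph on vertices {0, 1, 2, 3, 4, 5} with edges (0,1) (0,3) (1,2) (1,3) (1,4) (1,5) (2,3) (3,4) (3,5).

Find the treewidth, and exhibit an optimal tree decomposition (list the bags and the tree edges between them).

Every bag has size at most 3, so the width is 3 − 1 = 2 and tw(G) ≤ 2. Conversely, {0, 1, 3} is a clique of size 3, and the vertices of any clique must share a bag in every tree decomposition; so some bag has ≥ 3 vertices and tw(G) ≥ 2. Therefore the treewidth is 2.

Treewidth 2.
Bags: B1 = {1, 3, 4}  B2 = {1, 3, 5}  B3 = {0, 1, 3}  B4 = {1, 2, 3}
Tree: B1–B2, B1–B3, B3–B4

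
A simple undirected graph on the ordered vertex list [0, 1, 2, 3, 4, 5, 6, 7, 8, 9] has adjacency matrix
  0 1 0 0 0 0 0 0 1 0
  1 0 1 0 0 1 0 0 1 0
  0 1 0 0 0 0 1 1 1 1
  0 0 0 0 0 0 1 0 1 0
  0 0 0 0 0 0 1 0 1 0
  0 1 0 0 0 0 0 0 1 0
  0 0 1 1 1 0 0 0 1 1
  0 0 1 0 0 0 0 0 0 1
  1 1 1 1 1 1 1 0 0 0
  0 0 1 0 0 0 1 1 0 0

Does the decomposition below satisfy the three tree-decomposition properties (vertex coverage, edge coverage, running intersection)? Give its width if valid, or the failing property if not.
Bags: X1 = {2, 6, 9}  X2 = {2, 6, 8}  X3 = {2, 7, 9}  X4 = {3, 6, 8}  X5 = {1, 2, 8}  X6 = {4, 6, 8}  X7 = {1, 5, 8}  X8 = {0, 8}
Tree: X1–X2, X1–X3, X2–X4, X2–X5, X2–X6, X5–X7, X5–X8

No — edge (1,0) lies in no bag.

A tree decomposition must satisfy three properties: every vertex lies in some bag; for every edge, both endpoints lie together in some bag; and for every vertex, the bags containing it form a connected subtree. Here edge (1,0) lies in no bag, so the decomposition is invalid.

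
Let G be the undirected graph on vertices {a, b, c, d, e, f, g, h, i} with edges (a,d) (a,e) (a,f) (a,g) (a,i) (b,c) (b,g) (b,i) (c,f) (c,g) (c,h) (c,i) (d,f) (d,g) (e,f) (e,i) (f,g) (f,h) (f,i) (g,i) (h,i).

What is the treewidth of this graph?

3

A width-3 tree decomposition is:
Bags: B1 = {c, f, g, i}  B2 = {b, c, g, i}  B3 = {a, f, g, i}  B4 = {c, f, h, i}  B5 = {a, e, f, i}  B6 = {a, d, f, g}
Tree: B1–B2, B1–B3, B1–B4, B3–B5, B3–B6
Every bag has size at most 4, so the width is 4 − 1 = 3 and tw(G) ≤ 3. Conversely, {a, d, f, g} is a clique of size 4, and the vertices of any clique must share a bag in every tree decomposition; so some bag has ≥ 4 vertices and tw(G) ≥ 3. Combining the bounds, tw(G) = 3.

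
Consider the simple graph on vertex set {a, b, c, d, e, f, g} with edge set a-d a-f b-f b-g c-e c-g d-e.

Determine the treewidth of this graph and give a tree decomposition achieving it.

Treewidth 2.
One such decomposition:
Bags: B1 = {c, e, g}  B2 = {d, e, g}  B3 = {a, d, g}  B4 = {a, f, g}  B5 = {b, f, g}
Tree: B1–B2, B2–B3, B3–B4, B4–B5

Each bag holds 3 vertices, so the decomposition has width 2, which upper-bounds the treewidth. For the lower bound, G contains the cycle g–c–e–d–a–f–b–g, so G is not a forest; only forests have treewidth ≤ 1, hence tw(G) ≥ 2. Hence tw(G) = 2 exactly.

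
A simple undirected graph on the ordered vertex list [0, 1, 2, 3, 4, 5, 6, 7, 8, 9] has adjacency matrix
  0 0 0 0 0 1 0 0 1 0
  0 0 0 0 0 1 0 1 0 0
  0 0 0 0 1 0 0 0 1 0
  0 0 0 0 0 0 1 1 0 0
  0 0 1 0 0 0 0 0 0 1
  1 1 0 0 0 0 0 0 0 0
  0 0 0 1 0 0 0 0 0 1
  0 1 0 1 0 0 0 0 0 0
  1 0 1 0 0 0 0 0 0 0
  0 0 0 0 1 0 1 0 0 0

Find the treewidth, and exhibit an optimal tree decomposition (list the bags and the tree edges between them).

Each bag holds 3 vertices, so the decomposition has width 2, which upper-bounds the treewidth. The edges 2–8–0–5–1–7–3–6–9–4–2 form a cycle, so G is not a tree and its treewidth is at least 2. Therefore the treewidth is 2.

Treewidth 2.
One such decomposition:
Bags: B1 = {0, 2, 8}  B2 = {0, 2, 5}  B3 = {1, 2, 5}  B4 = {1, 2, 7}  B5 = {2, 3, 7}  B6 = {2, 3, 6}  B7 = {2, 6, 9}  B8 = {2, 4, 9}
Tree: B1–B2, B2–B3, B3–B4, B4–B5, B5–B6, B6–B7, B7–B8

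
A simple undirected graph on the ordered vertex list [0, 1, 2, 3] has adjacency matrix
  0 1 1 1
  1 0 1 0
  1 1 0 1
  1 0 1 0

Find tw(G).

A width-2 tree decomposition is:
Bags: B1 = {0, 1, 2}  B2 = {0, 2, 3}
Tree: B1–B2
Every bag has size at most 3, so the width is 3 − 1 = 2 and tw(G) ≤ 2. On the other hand G contains the 3-clique {0, 1, 2}. A clique must lie in a single bag of any decomposition, so no decomposition can have width below 2. Combining the bounds, tw(G) = 2.

2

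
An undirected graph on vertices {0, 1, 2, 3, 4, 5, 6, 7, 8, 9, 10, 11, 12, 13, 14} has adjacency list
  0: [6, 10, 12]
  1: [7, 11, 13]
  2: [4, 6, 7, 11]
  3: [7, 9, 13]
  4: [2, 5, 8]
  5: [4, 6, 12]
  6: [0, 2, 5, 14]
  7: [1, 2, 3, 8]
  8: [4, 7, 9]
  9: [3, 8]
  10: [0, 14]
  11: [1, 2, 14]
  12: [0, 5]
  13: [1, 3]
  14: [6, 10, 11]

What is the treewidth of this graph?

3

A width-3 tree decomposition is:
Bags: B1 = {3, 8, 9, 13}  B2 = {3, 7, 8, 13}  B3 = {1, 7, 8, 13}  B4 = {1, 4, 7, 8}  B5 = {1, 2, 4, 7}  B6 = {1, 2, 4, 11}  B7 = {2, 4, 5, 11}  B8 = {2, 5, 6, 11}  B9 = {5, 6, 11, 14}  B10 = {5, 6, 12, 14}  B11 = {0, 6, 12, 14}  B12 = {0, 10, 12, 14}
Tree: B1–B2, B2–B3, B3–B4, B4–B5, B5–B6, B6–B7, B7–B8, B8–B9, B9–B10, B10–B11, B11–B12
Each bag holds 4 vertices, so the decomposition has width 3, which upper-bounds the treewidth. For the lower bound: the 4 vertex sets {3,9,13}, {8}, {7}, {1,2,4,11} are disjoint, each induces a connected subgraph, and every pair is joined by at least one edge of G. Contracting each set to a single vertex therefore yields K_{4} as a minor, and since treewidth is minor-monotone, tw(G) ≥ tw(K_{4}) = 3. The upper and lower bounds meet at 3, so that is the treewidth.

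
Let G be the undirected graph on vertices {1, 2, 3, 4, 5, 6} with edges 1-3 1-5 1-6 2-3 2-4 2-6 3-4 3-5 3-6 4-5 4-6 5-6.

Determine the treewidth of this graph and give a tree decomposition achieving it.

Treewidth 3.
One such decomposition:
Bags: B1 = {1, 3, 5, 6}  B2 = {3, 4, 5, 6}  B3 = {2, 3, 4, 6}
Tree: B1–B2, B2–B3

Each bag holds 4 vertices, so the decomposition has width 3, which upper-bounds the treewidth. For the lower bound, the 4 vertices {1, 3, 5, 6} are pairwise adjacent, and any tree decomposition puts a clique entirely inside one bag — forcing width ≥ 3. Hence tw(G) = 3 exactly.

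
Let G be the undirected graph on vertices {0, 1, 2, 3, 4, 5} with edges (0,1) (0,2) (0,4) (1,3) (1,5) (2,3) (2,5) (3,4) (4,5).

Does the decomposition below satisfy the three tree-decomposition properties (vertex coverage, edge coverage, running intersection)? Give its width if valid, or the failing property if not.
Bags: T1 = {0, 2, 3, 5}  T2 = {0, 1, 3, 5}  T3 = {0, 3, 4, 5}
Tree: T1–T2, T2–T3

Every vertex of G appears in some bag (union = {0, 1, 2, 3, 4, 5}); every edge is covered by a bag; and for each vertex v the set of bags containing v is connected in the bag tree. The decomposition is therefore valid. The largest bag has 4 vertices, so the width is 3.

Yes; width 3.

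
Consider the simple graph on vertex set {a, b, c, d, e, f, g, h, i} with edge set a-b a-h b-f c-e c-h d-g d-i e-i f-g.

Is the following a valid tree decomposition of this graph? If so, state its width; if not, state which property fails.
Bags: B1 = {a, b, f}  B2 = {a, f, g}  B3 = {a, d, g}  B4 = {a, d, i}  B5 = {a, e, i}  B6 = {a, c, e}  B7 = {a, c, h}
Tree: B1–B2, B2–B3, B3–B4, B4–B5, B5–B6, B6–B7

Yes; width 2.

Checking the three conditions: (i) the bags cover all of {a, b, c, d, e, f, g, h, i}; (ii) for each edge, some bag contains both endpoints; (iii) the bags containing any fixed vertex form a subtree. All hold, so the decomposition is valid with width 3 − 1 = 2.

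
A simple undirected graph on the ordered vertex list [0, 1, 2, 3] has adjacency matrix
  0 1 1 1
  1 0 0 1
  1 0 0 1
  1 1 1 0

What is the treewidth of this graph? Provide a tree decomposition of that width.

The largest bag has 3 vertices, giving width 2; this decomposition certifies tw(G) ≤ 2. On the other hand G contains the 3-clique {0, 1, 3}. A clique must lie in a single bag of any decomposition, so no decomposition can have width below 2. Combining the bounds, tw(G) = 2.

Treewidth 2.
Bags: B1 = {0, 2, 3}  B2 = {0, 1, 3}
Tree: B1–B2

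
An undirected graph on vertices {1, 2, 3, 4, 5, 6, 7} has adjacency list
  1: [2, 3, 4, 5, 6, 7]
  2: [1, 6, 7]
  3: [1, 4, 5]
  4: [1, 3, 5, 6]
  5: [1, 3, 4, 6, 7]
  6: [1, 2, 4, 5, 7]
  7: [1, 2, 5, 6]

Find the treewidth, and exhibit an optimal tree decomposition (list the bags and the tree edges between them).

The largest bag has 4 vertices, giving width 3; this decomposition certifies tw(G) ≤ 3. On the other hand G contains the 4-clique {1, 2, 6, 7}. A clique must lie in a single bag of any decomposition, so no decomposition can have width below 3. The upper and lower bounds meet at 3, so that is the treewidth.

Treewidth 3.
Bags: B1 = {1, 5, 6, 7}  B2 = {1, 4, 5, 6}  B3 = {1, 3, 4, 5}  B4 = {1, 2, 6, 7}
Tree: B1–B2, B2–B3, B1–B4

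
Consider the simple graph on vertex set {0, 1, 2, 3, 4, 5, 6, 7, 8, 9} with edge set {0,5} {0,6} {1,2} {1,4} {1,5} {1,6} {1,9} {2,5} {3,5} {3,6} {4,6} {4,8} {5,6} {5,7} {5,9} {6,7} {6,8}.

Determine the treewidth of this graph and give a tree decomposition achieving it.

The largest bag has 3 vertices, giving width 2; this decomposition certifies tw(G) ≤ 2. Conversely, {4, 6, 8} is a clique of size 3, and the vertices of any clique must share a bag in every tree decomposition; so some bag has ≥ 3 vertices and tw(G) ≥ 2. Combining the bounds, tw(G) = 2.

Treewidth 2.
One such decomposition:
Bags: B1 = {1, 5, 6}  B2 = {1, 4, 6}  B3 = {1, 2, 5}  B4 = {4, 6, 8}  B5 = {5, 6, 7}  B6 = {0, 5, 6}  B7 = {3, 5, 6}  B8 = {1, 5, 9}
Tree: B1–B2, B1–B3, B2–B4, B1–B5, B5–B6, B1–B7, B3–B8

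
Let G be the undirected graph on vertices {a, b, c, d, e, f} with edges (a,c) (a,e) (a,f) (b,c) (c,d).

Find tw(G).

A width-1 tree decomposition is:
Bags: B1 = {b, c}  B2 = {a, c}  B3 = {a, e}  B4 = {c, d}  B5 = {a, f}
Tree: B1–B2, B2–B3, B2–B4, B3–B5
Every bag has size at most 2, so the width is 2 − 1 = 1 and tw(G) ≤ 1. Any graph with an edge has treewidth ≥ 1, and G has the edge c–b. The upper and lower bounds meet at 1, so that is the treewidth.

1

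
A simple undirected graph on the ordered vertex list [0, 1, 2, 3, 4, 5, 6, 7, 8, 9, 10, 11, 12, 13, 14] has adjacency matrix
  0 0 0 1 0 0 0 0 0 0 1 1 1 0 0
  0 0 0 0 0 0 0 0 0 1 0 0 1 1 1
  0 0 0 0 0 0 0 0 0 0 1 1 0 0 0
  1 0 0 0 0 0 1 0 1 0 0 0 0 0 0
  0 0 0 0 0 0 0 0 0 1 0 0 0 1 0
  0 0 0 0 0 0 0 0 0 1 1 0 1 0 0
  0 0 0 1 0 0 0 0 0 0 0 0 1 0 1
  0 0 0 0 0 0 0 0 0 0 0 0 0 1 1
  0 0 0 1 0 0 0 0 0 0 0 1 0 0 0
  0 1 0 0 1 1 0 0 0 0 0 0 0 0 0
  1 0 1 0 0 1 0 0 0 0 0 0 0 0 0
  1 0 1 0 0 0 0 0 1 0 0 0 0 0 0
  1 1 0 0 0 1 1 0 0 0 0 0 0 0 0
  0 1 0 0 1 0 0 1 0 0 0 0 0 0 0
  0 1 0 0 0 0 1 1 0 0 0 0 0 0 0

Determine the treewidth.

A width-3 tree decomposition is:
Bags: B1 = {4, 7, 13, 14}  B2 = {1, 4, 13, 14}  B3 = {1, 4, 9, 14}  B4 = {1, 6, 9, 14}  B5 = {1, 6, 9, 12}  B6 = {5, 6, 9, 12}  B7 = {3, 5, 6, 12}  B8 = {0, 3, 5, 12}  B9 = {0, 3, 5, 10}  B10 = {0, 3, 8, 10}  B11 = {0, 8, 10, 11}  B12 = {2, 8, 10, 11}
Tree: B1–B2, B2–B3, B3–B4, B4–B5, B5–B6, B6–B7, B7–B8, B8–B9, B9–B10, B10–B11, B11–B12
Every bag has size at most 4, so the width is 4 − 1 = 3 and tw(G) ≤ 3. For the lower bound: the 4 vertex sets {4,7,13}, {14}, {1}, {5,6,9,12} are disjoint, each induces a connected subgraph, and every pair is joined by at least one edge of G. Contracting each set to a single vertex therefore yields K_{4} as a minor, and since treewidth is minor-monotone, tw(G) ≥ tw(K_{4}) = 3. Therefore the treewidth is 3.

3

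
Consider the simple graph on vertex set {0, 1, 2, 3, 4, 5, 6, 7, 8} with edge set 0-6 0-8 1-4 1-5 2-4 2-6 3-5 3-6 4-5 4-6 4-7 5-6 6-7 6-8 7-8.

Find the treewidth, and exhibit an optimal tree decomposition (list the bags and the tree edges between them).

Treewidth 2.
Bags: B1 = {4, 6, 7}  B2 = {4, 5, 6}  B3 = {3, 5, 6}  B4 = {2, 4, 6}  B5 = {1, 4, 5}  B6 = {6, 7, 8}  B7 = {0, 6, 8}
Tree: B1–B2, B2–B3, B2–B4, B2–B5, B1–B6, B6–B7

Every bag has size at most 3, so the width is 3 − 1 = 2 and tw(G) ≤ 2. Conversely, {1, 4, 5} is a clique of size 3, and the vertices of any clique must share a bag in every tree decomposition; so some bag has ≥ 3 vertices and tw(G) ≥ 2. Combining the bounds, tw(G) = 2.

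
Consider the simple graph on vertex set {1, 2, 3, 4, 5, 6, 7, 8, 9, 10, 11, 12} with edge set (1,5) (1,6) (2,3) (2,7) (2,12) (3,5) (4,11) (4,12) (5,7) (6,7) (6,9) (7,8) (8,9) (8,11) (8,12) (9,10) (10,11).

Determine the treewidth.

A width-3 tree decomposition is:
Bags: B1 = {1, 2, 3, 5}  B2 = {1, 2, 5, 7}  B3 = {1, 2, 6, 7}  B4 = {2, 6, 7, 12}  B5 = {6, 7, 8, 12}  B6 = {6, 8, 9, 12}  B7 = {4, 8, 9, 12}  B8 = {4, 8, 9, 11}  B9 = {4, 9, 10, 11}
Tree: B1–B2, B2–B3, B3–B4, B4–B5, B5–B6, B6–B7, B7–B8, B8–B9
Every bag has size at most 4, so the width is 4 − 1 = 3 and tw(G) ≤ 3. For the lower bound: the 4 vertex sets {1,3,5}, {2}, {7}, {6,8,9,12} are disjoint, each induces a connected subgraph, and every pair is joined by at least one edge of G. Contracting each set to a single vertex therefore yields K_{4} as a minor, and since treewidth is minor-monotone, tw(G) ≥ tw(K_{4}) = 3. Therefore the treewidth is 3.

3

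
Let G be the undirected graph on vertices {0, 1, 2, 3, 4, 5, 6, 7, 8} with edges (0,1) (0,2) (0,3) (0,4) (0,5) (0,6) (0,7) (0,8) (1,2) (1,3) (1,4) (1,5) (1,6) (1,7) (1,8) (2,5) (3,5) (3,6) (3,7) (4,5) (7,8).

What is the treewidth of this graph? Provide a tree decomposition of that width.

Treewidth 3.
One optimal decomposition is:
Bags: B1 = {0, 1, 3, 7}  B2 = {0, 1, 7, 8}  B3 = {0, 1, 3, 5}  B4 = {0, 1, 3, 6}  B5 = {0, 1, 4, 5}  B6 = {0, 1, 2, 5}
Tree: B1–B2, B1–B3, B1–B4, B3–B5, B3–B6

Each bag holds 4 vertices, so the decomposition has width 3, which upper-bounds the treewidth. On the other hand G contains the 4-clique {0, 1, 7, 8}. A clique must lie in a single bag of any decomposition, so no decomposition can have width below 3. Hence tw(G) = 3 exactly.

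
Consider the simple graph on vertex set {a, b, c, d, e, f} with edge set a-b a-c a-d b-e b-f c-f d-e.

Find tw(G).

2

A width-2 tree decomposition is:
Bags: B1 = {a, d, e}  B2 = {a, b, e}  B3 = {a, b, c}  B4 = {b, c, f}
Tree: B1–B2, B2–B3, B3–B4
Every bag has size at most 3, so the width is 3 − 1 = 2 and tw(G) ≤ 2. The edges d–e–b–a–d form a cycle, so G is not a tree and its treewidth is at least 2. Hence tw(G) = 2 exactly.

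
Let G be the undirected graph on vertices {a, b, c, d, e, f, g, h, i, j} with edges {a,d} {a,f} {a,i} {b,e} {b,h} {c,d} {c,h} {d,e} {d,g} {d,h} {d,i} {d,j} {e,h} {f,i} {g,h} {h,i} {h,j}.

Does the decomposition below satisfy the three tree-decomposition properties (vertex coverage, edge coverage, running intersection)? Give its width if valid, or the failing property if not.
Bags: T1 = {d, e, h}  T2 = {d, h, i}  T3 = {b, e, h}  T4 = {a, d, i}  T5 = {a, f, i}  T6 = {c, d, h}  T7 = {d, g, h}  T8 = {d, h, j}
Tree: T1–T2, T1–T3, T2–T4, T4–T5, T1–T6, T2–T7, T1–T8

Checking the three conditions: (i) the bags cover all of {a, b, c, d, e, f, g, h, i, j}; (ii) for each edge, some bag contains both endpoints; (iii) the bags containing any fixed vertex form a subtree. All hold, so the decomposition is valid with width 3 − 1 = 2.

Yes; width 2.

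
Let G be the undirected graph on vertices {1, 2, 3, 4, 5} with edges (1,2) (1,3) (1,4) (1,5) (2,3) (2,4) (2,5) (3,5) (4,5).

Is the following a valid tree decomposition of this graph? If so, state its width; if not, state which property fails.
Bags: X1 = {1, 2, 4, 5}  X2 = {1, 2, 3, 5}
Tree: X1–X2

Vertex coverage: the bags together contain {1, 2, 3, 4, 5}, the full vertex set. Edge coverage: each edge of G has both endpoints in at least one bag. Running intersection: for every vertex, the bags containing it form a connected subtree. All three properties hold, so this is a valid tree decomposition of width max|bag| − 1 = 3, and hence tw(G) ≤ 3.

Yes; width 3.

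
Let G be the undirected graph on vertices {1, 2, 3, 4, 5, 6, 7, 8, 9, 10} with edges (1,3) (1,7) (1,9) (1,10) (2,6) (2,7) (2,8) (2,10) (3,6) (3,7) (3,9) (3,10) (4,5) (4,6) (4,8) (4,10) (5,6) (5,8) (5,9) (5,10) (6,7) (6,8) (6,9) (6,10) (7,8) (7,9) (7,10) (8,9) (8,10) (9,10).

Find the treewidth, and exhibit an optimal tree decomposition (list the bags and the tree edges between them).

Treewidth 4.
Bags: B1 = {2, 6, 7, 8, 10}  B2 = {6, 7, 8, 9, 10}  B3 = {3, 6, 7, 9, 10}  B4 = {1, 3, 7, 9, 10}  B5 = {5, 6, 8, 9, 10}  B6 = {4, 5, 6, 8, 10}
Tree: B1–B2, B2–B3, B3–B4, B2–B5, B5–B6

The largest bag has 5 vertices, giving width 4; this decomposition certifies tw(G) ≤ 4. For the lower bound, the 5 vertices {1, 3, 7, 9, 10} are pairwise adjacent, and any tree decomposition puts a clique entirely inside one bag — forcing width ≥ 4. Therefore the treewidth is 4.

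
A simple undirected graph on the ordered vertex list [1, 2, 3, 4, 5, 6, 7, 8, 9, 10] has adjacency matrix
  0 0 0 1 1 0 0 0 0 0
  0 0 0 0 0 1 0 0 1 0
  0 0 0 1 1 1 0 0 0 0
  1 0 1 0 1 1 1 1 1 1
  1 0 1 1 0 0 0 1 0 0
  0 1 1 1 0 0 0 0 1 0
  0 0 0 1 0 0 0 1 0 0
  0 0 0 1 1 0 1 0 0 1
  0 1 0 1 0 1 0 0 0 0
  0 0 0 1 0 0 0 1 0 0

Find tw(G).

2

A width-2 tree decomposition is:
Bags: B1 = {1, 4, 5}  B2 = {3, 4, 5}  B3 = {3, 4, 6}  B4 = {4, 5, 8}  B5 = {4, 8, 10}  B6 = {4, 6, 9}  B7 = {2, 6, 9}  B8 = {4, 7, 8}
Tree: B1–B2, B2–B3, B1–B4, B4–B5, B3–B6, B6–B7, B4–B8
Each bag holds 3 vertices, so the decomposition has width 2, which upper-bounds the treewidth. On the other hand G contains the 3-clique {2, 6, 9}. A clique must lie in a single bag of any decomposition, so no decomposition can have width below 2. Combining the bounds, tw(G) = 2.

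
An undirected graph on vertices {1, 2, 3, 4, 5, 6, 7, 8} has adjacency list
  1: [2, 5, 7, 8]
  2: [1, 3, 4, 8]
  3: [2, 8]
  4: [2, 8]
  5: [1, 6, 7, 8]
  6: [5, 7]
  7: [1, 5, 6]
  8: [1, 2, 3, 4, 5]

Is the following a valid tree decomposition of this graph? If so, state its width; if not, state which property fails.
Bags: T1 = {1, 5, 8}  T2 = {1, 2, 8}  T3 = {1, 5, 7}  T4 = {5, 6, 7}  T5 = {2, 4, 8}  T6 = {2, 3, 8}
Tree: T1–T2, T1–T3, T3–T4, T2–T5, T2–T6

Yes; width 2.

Every vertex of G appears in some bag (union = {1, 2, 3, 4, 5, 6, 7, 8}); every edge is covered by a bag; and for each vertex v the set of bags containing v is connected in the bag tree. The decomposition is therefore valid. The largest bag has 3 vertices, so the width is 2.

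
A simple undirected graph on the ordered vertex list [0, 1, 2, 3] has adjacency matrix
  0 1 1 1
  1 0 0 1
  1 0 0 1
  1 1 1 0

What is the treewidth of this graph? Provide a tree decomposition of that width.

The largest bag has 3 vertices, giving width 2; this decomposition certifies tw(G) ≤ 2. Conversely, {0, 1, 3} is a clique of size 3, and the vertices of any clique must share a bag in every tree decomposition; so some bag has ≥ 3 vertices and tw(G) ≥ 2. Therefore the treewidth is 2.

Treewidth 2.
Bags: B1 = {0, 1, 3}  B2 = {0, 2, 3}
Tree: B1–B2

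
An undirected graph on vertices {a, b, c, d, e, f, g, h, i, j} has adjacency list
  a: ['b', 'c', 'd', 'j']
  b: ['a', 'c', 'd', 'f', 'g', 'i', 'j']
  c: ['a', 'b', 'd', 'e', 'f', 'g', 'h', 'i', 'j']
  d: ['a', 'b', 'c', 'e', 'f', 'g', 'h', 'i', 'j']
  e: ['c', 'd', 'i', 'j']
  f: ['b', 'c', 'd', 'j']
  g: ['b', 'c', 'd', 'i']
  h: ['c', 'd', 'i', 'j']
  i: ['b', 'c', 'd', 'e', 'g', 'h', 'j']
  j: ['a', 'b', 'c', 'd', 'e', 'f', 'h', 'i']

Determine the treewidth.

4

A width-4 tree decomposition is:
Bags: B1 = {b, c, d, i, j}  B2 = {b, c, d, g, i}  B3 = {b, c, d, f, j}  B4 = {c, d, h, i, j}  B5 = {a, b, c, d, j}  B6 = {c, d, e, i, j}
Tree: B1–B2, B1–B3, B1–B4, B3–B5, B1–B6
Each bag holds 5 vertices, so the decomposition has width 4, which upper-bounds the treewidth. On the other hand G contains the 5-clique {b, c, d, g, i}. A clique must lie in a single bag of any decomposition, so no decomposition can have width below 4. Therefore the treewidth is 4.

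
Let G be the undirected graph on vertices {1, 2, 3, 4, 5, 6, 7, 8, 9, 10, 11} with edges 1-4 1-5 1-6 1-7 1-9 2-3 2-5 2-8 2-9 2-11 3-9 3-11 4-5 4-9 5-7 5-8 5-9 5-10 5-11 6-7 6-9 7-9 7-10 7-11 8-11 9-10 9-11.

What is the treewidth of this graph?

3

A width-3 tree decomposition is:
Bags: B1 = {5, 7, 9, 10}  B2 = {5, 7, 9, 11}  B3 = {1, 5, 7, 9}  B4 = {2, 5, 9, 11}  B5 = {2, 3, 9, 11}  B6 = {1, 6, 7, 9}  B7 = {2, 5, 8, 11}  B8 = {1, 4, 5, 9}
Tree: B1–B2, B2–B3, B2–B4, B4–B5, B3–B6, B4–B7, B3–B8
The largest bag has 4 vertices, giving width 3; this decomposition certifies tw(G) ≤ 3. Conversely, {2, 5, 8, 11} is a clique of size 4, and the vertices of any clique must share a bag in every tree decomposition; so some bag has ≥ 4 vertices and tw(G) ≥ 3. Therefore the treewidth is 3.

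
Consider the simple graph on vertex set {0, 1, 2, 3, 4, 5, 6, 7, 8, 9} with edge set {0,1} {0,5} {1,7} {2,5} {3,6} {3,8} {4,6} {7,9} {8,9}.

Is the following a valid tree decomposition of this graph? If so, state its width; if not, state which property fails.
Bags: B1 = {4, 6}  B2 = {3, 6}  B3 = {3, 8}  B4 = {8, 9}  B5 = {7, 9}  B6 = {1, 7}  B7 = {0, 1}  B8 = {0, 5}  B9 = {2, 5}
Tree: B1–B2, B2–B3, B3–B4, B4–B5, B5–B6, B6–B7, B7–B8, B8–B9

Yes; width 1.

Vertex coverage: the bags together contain {0, 1, 2, 3, 4, 5, 6, 7, 8, 9}, the full vertex set. Edge coverage: each edge of G has both endpoints in at least one bag. Running intersection: for every vertex, the bags containing it form a connected subtree. All three properties hold, so this is a valid tree decomposition of width max|bag| − 1 = 1, and hence tw(G) ≤ 1.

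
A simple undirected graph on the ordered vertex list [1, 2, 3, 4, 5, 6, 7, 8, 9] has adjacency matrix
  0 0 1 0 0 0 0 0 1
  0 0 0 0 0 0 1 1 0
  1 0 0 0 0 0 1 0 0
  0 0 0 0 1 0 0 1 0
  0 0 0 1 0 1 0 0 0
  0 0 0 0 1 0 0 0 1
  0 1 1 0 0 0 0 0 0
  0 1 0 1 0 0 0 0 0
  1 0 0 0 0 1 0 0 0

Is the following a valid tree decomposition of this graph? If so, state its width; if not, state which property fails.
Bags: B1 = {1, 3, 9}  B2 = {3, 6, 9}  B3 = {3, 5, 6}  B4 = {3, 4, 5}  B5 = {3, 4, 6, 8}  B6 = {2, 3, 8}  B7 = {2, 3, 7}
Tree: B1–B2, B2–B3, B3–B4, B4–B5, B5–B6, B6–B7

No — bags containing vertex 6 are not connected in the tree.

A tree decomposition must satisfy three properties: every vertex lies in some bag; for every edge, both endpoints lie together in some bag; and for every vertex, the bags containing it form a connected subtree. Here bags containing vertex 6 are not connected in the tree, so the decomposition is invalid.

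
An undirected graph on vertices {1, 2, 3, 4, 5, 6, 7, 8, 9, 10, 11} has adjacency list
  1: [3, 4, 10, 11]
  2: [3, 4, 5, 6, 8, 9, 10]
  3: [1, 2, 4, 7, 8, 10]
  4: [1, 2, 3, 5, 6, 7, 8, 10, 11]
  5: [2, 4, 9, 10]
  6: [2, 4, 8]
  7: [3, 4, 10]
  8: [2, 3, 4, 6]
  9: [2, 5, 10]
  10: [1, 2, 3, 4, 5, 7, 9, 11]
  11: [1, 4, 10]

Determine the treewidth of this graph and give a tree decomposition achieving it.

Treewidth 3.
Bags: B1 = {1, 3, 4, 10}  B2 = {2, 3, 4, 10}  B3 = {2, 3, 4, 8}  B4 = {3, 4, 7, 10}  B5 = {2, 4, 5, 10}  B6 = {2, 4, 6, 8}  B7 = {2, 5, 9, 10}  B8 = {1, 4, 10, 11}
Tree: B1–B2, B2–B3, B1–B4, B2–B5, B3–B6, B5–B7, B1–B8

The largest bag has 4 vertices, giving width 3; this decomposition certifies tw(G) ≤ 3. For the lower bound, the 4 vertices {2, 5, 9, 10} are pairwise adjacent, and any tree decomposition puts a clique entirely inside one bag — forcing width ≥ 3. Therefore the treewidth is 3.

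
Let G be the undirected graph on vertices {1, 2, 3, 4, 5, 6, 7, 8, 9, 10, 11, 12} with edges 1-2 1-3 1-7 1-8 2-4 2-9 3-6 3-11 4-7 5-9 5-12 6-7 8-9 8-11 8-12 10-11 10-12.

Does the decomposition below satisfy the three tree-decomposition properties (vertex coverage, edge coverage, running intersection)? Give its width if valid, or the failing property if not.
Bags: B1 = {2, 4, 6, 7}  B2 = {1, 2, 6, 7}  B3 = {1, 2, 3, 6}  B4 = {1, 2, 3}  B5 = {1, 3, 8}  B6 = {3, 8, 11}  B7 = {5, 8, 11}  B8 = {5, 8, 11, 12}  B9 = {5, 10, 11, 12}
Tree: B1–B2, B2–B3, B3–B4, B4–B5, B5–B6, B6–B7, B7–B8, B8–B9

No — vertex 9 appears in no bag.

A tree decomposition must satisfy three properties: every vertex lies in some bag; for every edge, both endpoints lie together in some bag; and for every vertex, the bags containing it form a connected subtree. Here vertex 9 appears in no bag, so the decomposition is invalid.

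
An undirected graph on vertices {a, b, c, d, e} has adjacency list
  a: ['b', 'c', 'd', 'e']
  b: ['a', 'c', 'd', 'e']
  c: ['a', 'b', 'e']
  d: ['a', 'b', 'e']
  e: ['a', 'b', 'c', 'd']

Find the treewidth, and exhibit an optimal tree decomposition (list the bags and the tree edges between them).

Treewidth 3.
Bags: B1 = {a, b, d, e}  B2 = {a, b, c, e}
Tree: B1–B2

Each bag holds 4 vertices, so the decomposition has width 3, which upper-bounds the treewidth. On the other hand G contains the 4-clique {a, b, d, e}. A clique must lie in a single bag of any decomposition, so no decomposition can have width below 3. Combining the bounds, tw(G) = 3.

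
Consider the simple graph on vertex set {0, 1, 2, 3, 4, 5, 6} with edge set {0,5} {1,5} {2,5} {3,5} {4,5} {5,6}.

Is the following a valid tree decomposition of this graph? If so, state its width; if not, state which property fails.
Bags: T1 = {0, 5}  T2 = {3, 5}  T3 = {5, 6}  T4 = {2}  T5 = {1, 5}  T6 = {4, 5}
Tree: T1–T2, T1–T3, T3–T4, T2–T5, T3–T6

A tree decomposition must satisfy three properties: every vertex lies in some bag; for every edge, both endpoints lie together in some bag; and for every vertex, the bags containing it form a connected subtree. Here edge (5,2) lies in no bag, so the decomposition is invalid.

No — edge (5,2) lies in no bag.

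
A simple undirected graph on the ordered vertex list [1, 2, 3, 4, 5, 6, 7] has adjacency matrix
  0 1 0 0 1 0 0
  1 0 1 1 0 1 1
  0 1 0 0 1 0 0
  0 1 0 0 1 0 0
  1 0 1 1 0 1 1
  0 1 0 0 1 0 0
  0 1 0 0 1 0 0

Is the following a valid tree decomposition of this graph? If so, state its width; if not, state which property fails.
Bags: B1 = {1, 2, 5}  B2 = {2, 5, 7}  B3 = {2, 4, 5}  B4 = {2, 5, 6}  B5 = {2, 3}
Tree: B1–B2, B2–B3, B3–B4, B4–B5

No — edge (5,3) lies in no bag.

A tree decomposition must satisfy three properties: every vertex lies in some bag; for every edge, both endpoints lie together in some bag; and for every vertex, the bags containing it form a connected subtree. Here edge (5,3) lies in no bag, so the decomposition is invalid.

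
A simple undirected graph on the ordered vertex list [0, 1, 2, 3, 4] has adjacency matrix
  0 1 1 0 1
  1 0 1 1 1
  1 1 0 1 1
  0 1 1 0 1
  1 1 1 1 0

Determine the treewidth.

A width-3 tree decomposition is:
Bags: B1 = {1, 2, 3, 4}  B2 = {0, 1, 2, 4}
Tree: B1–B2
Each bag holds 4 vertices, so the decomposition has width 3, which upper-bounds the treewidth. For the lower bound, the 4 vertices {0, 1, 2, 4} are pairwise adjacent, and any tree decomposition puts a clique entirely inside one bag — forcing width ≥ 3. Combining the bounds, tw(G) = 3.

3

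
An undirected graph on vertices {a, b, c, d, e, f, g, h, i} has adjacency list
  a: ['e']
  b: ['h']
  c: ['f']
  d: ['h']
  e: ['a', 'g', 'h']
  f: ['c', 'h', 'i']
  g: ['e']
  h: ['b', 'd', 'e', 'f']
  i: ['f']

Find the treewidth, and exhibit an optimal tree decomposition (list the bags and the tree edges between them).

Treewidth 1.
Bags: B1 = {e, h}  B2 = {f, h}  B3 = {c, f}  B4 = {b, h}  B5 = {d, h}  B6 = {e, g}  B7 = {a, e}  B8 = {f, i}
Tree: B1–B2, B2–B3, B1–B4, B1–B5, B1–B6, B1–B7, B2–B8

Every bag has size at most 2, so the width is 2 − 1 = 1 and tw(G) ≤ 1. Since G has at least one edge (e.g. e–h), it is not an edgeless graph, so tw(G) ≥ 1. Hence tw(G) = 1 exactly.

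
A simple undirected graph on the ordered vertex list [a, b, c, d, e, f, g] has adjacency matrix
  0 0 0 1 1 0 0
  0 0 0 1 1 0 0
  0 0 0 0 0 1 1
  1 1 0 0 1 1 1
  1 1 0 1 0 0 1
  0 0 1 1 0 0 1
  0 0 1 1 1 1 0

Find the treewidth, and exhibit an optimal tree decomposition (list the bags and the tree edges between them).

Treewidth 2.
One such decomposition:
Bags: B1 = {a, d, e}  B2 = {b, d, e}  B3 = {d, e, g}  B4 = {d, f, g}  B5 = {c, f, g}
Tree: B1–B2, B2–B3, B3–B4, B4–B5

Every bag has size at most 3, so the width is 3 − 1 = 2 and tw(G) ≤ 2. For the lower bound, the 3 vertices {d, e, g} are pairwise adjacent, and any tree decomposition puts a clique entirely inside one bag — forcing width ≥ 2. The upper and lower bounds meet at 2, so that is the treewidth.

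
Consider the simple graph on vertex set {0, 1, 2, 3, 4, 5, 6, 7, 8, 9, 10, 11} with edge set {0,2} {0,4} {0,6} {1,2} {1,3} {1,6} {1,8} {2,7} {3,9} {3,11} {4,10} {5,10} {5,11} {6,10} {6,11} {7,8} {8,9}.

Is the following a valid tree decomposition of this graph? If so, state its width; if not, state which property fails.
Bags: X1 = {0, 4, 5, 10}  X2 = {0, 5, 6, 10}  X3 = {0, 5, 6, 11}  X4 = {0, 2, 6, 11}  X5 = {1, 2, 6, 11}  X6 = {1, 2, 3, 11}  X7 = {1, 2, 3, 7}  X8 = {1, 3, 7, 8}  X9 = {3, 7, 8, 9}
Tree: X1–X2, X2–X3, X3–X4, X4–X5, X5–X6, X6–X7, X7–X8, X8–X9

Yes; width 3.

Every vertex of G appears in some bag (union = {0, 1, 2, 3, 4, 5, 6, 7, 8, 9, 10, 11}); every edge is covered by a bag; and for each vertex v the set of bags containing v is connected in the bag tree. The decomposition is therefore valid. The largest bag has 4 vertices, so the width is 3.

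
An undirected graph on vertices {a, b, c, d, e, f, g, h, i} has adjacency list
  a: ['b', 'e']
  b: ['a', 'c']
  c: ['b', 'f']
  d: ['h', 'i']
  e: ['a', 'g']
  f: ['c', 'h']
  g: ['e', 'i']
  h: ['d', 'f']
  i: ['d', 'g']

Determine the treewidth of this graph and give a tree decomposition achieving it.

Treewidth 2.
Bags: B1 = {e, g, i}  B2 = {a, e, i}  B3 = {a, b, i}  B4 = {b, c, i}  B5 = {c, f, i}  B6 = {f, h, i}  B7 = {d, h, i}
Tree: B1–B2, B2–B3, B3–B4, B4–B5, B5–B6, B6–B7

Every bag has size at most 3, so the width is 3 − 1 = 2 and tw(G) ≤ 2. For the lower bound, G contains the cycle i–g–e–a–b–c–f–h–d–i, so G is not a forest; only forests have treewidth ≤ 1, hence tw(G) ≥ 2. Combining the bounds, tw(G) = 2.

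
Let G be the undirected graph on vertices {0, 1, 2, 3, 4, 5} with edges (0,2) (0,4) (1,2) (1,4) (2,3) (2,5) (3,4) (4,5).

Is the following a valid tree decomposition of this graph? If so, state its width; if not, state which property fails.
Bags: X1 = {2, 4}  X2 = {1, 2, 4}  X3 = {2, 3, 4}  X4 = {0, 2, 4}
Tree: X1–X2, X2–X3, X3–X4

No — vertex 5 appears in no bag.

A tree decomposition must satisfy three properties: every vertex lies in some bag; for every edge, both endpoints lie together in some bag; and for every vertex, the bags containing it form a connected subtree. Here vertex 5 appears in no bag, so the decomposition is invalid.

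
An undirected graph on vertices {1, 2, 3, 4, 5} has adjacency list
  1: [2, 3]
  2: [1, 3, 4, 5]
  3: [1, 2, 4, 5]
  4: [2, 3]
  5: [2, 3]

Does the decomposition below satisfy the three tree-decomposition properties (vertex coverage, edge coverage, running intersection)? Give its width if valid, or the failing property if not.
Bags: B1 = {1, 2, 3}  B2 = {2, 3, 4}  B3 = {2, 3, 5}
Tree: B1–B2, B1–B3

Every vertex of G appears in some bag (union = {1, 2, 3, 4, 5}); every edge is covered by a bag; and for each vertex v the set of bags containing v is connected in the bag tree. The decomposition is therefore valid. The largest bag has 3 vertices, so the width is 2.

Yes; width 2.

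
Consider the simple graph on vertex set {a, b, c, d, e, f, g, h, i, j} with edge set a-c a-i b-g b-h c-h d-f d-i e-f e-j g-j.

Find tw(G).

A width-2 tree decomposition is:
Bags: B1 = {e, f, j}  B2 = {f, g, j}  B3 = {b, f, g}  B4 = {b, f, h}  B5 = {c, f, h}  B6 = {a, c, f}  B7 = {a, f, i}  B8 = {d, f, i}
Tree: B1–B2, B2–B3, B3–B4, B4–B5, B5–B6, B6–B7, B7–B8
Each bag holds 3 vertices, so the decomposition has width 2, which upper-bounds the treewidth. The edges f–e–j–g–b–h–c–a–i–d–f form a cycle, so G is not a tree and its treewidth is at least 2. Hence tw(G) = 2 exactly.

2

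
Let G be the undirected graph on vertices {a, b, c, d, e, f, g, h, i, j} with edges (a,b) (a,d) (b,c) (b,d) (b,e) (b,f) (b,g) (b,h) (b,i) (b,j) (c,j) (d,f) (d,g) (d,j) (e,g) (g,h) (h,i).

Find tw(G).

A width-2 tree decomposition is:
Bags: B1 = {b, d, g}  B2 = {b, d, f}  B3 = {b, d, j}  B4 = {b, c, j}  B5 = {b, g, h}  B6 = {b, e, g}  B7 = {b, h, i}  B8 = {a, b, d}
Tree: B1–B2, B1–B3, B3–B4, B1–B5, B5–B6, B5–B7, B2–B8
The largest bag has 3 vertices, giving width 2; this decomposition certifies tw(G) ≤ 2. On the other hand G contains the 3-clique {b, d, g}. A clique must lie in a single bag of any decomposition, so no decomposition can have width below 2. Therefore the treewidth is 2.

2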